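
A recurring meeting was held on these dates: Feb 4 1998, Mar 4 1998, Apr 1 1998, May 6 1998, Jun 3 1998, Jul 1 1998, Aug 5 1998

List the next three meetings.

Sep 2 1998, Oct 7 1998, Nov 4 1998

These are Wednesdays at 28- or 35-day spacing (28, 28, 35, 28, 28, 35).
The pattern: 1st Wednesday of the month.
1st Wednesday of September 1998: Sep 2 1998.
October 1998 — 1st Wednesday is Oct 7 1998.
1st Wednesday of November 1998: Nov 4 1998.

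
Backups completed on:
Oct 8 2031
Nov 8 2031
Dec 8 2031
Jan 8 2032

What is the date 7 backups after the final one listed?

Aug 8 2032

The day-of-month is always 8 (31, 30, 31 days between events).
So this recurs on the 8th of each month.
February 2032: Feb 8 2032.
March 2032: Mar 8 2032.
Next: April 2032 → Apr 8 2032.
May 2032: May 8 2032.
June 2032: Jun 8 2032.
Next: July 2032 → Jul 8 2032.
Next: August 2032 → Aug 8 2032.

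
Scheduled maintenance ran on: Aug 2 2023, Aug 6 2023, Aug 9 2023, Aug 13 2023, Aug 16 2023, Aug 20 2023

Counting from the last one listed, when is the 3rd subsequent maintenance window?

Every event lands on a Wednesday or Sunday (gaps cycle 4, 3, 4, 3, 4).
So the schedule is: every Wednesday and Sunday.
The following Wednesday is Aug 23 2023.
The following Sunday is Aug 27 2023.
The following Wednesday is Aug 30 2023.

Aug 30 2023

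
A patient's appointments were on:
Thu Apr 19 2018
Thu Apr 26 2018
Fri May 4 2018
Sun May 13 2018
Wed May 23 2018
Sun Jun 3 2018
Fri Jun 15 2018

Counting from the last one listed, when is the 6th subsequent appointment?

Sun Sep 16 2018

Intervals are 7, 8, 9, 10, 11, 12 days — an arithmetic progression with common difference 1.
Next gap: 13 days. Fri Jun 15 2018 + 13 days = Thu Jun 28 2018.
Next gap: 14 days. Thu Jun 28 2018 + 14 days = Thu Jul 12 2018.
Next gap: 15 days. Thu Jul 12 2018 + 15 days = Fri Jul 27 2018.
Next gap: 16 days. Fri Jul 27 2018 + 16 days = Sun Aug 12 2018.
Next gap: 17 days. Sun Aug 12 2018 + 17 days = Wed Aug 29 2018.
Next gap: 18 days. Wed Aug 29 2018 + 18 days = Sun Sep 16 2018.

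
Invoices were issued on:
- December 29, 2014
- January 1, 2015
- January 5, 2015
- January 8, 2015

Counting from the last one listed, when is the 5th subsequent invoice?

January 26, 2015

Every event lands on a Monday or Thursday (gaps cycle 3, 4, 3).
So the schedule is: every Monday and Thursday.
Next Monday: January 12, 2015.
Next Thursday: January 15, 2015.
The following Monday is January 19, 2015.
The following Thursday is January 22, 2015.
The following Monday is January 26, 2015.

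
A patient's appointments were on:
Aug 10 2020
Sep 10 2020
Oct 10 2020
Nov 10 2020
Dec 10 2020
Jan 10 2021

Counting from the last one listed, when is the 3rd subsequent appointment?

Apr 10 2021

Gaps: 31, 30, 31, 30, 31 days — not constant. Every event is on the 10th of the month.
Pattern: the 10th of each month.
February 2021: Feb 10 2021.
Next: March 2021 → Mar 10 2021.
April 2021: Apr 10 2021.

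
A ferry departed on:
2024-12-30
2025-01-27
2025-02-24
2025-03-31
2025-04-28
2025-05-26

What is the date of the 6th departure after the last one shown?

All Mondays; the gaps (28, 28, 35, 28, 28) vary with month length.
This is the last Monday of each month.
June 2025 ends with Monday 2025-06-30.
July 2025 ends with Monday 2025-07-28.
August 2025 ends with Monday 2025-08-25.
Last Monday of September 2025: 2025-09-29.
October 2025 ends with Monday 2025-10-27.
November 2025 ends with Monday 2025-11-24.

2025-11-24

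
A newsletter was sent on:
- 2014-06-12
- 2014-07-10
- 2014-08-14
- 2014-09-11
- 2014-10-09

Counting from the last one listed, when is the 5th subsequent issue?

These are Thursdays at 28- or 35-day spacing (28, 35, 28, 28).
The pattern: 2nd Thursday of the month.
November 2014 — 2nd Thursday is 2014-11-13.
December 2014 — 2nd Thursday is 2014-12-11.
2nd Thursday of January 2015: 2015-01-08.
2nd Thursday of February 2015: 2015-02-12.
2nd Thursday of March 2015: 2015-03-12.

2015-03-12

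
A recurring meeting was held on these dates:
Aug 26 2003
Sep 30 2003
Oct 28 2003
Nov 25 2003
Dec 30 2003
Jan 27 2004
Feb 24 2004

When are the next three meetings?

All Tuesdays; the gaps (35, 28, 28, 35, 28, 28) vary with month length.
This is the last Tuesday of each month.
Last Tuesday of March 2004: Mar 30 2004.
April 2004 ends with Tuesday Apr 27 2004.
Last Tuesday of May 2004: May 25 2004.

Mar 30 2004, Apr 27 2004, May 25 2004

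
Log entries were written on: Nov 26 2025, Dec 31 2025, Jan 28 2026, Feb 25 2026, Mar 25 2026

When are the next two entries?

Apr 29 2026, May 27 2026

These are Wednesdays with 35, 28, 28, 28-day gaps.
Each is the final Wednesday of its month — Dec 31 2025 is past the 28th, so '4th Wednesday' doesn't fit.
April 2026 ends with Wednesday Apr 29 2026.
May 2026 ends with Wednesday May 27 2026.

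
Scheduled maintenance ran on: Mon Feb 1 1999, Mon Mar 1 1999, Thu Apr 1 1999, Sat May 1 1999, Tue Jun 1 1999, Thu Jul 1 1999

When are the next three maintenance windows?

Each date is the 1st; the gaps (28, 31, 30, 31, 30) track the month lengths.
The rule is the 1st of each month.
Next: August 1999 → Sun Aug 1 1999.
September 1999: Wed Sep 1 1999.
Next: October 1999 → Fri Oct 1 1999.

Sun Aug 1 1999, Wed Sep 1 1999, Fri Oct 1 1999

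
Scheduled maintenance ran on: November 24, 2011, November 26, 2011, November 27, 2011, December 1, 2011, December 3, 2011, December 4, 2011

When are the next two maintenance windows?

The gap pattern 2, 1, 4, 2, 1 repeats every 3 events.
These are the Thursdays, Saturdays and Sundays of each week.
Next Thursday: December 8, 2011.
The following Saturday is December 10, 2011.

December 8, 2011; December 10, 2011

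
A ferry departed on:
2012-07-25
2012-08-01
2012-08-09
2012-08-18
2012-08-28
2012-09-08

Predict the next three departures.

The spacing grows by 1 each time: 7, 8, 9, 10, 11 days.
Next gap: 12 days. 2012-09-08 + 12 days = 2012-09-20.
Next gap: 13 days. 2012-09-20 + 13 days = 2012-10-03.
Next gap: 14 days. 2012-10-03 + 14 days = 2012-10-17.

2012-09-20, 2012-10-03, 2012-10-17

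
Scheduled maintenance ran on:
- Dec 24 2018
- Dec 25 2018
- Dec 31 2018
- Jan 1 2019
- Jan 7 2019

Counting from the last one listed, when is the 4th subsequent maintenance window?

The gap pattern 1, 6, 1, 6 repeats every 2 events.
These are the Mondays and Tuesdays of each week.
The following Tuesday is Jan 8 2019.
The following Monday is Jan 14 2019.
Next Tuesday: Jan 15 2019.
Next Monday: Jan 21 2019.

Jan 21 2019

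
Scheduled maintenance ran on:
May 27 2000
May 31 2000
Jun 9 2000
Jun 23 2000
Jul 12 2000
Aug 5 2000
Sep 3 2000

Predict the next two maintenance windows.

Oct 7 2000, Nov 15 2000

Intervals are 4, 9, 14, 19, 24, 29 days — an arithmetic progression with common difference 5.
Next gap: 34 days. Sep 3 2000 + 34 days = Oct 7 2000.
Next gap: 39 days. Oct 7 2000 + 39 days = Nov 15 2000.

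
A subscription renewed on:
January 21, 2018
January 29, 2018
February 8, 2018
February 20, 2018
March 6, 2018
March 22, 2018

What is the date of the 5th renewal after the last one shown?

Gaps: 8, 10, 12, 14, 16 days — each gap is 2 larger than the previous one.
Next gap: 18 days. March 22, 2018 + 18 days = April 9, 2018.
Next gap: 20 days. April 9, 2018 + 20 days = April 29, 2018.
Next gap: 22 days. April 29, 2018 + 22 days = May 21, 2018.
Next gap: 24 days. May 21, 2018 + 24 days = June 14, 2018.
Next gap: 26 days. June 14, 2018 + 26 days = July 10, 2018.

July 10, 2018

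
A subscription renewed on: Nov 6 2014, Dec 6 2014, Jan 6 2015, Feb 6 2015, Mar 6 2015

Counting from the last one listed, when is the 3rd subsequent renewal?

Gaps: 30, 31, 31, 28 days — not constant. Every event is on the 6th of the month.
Pattern: the 6th of each month.
Next: April 2015 → Apr 6 2015.
Next: May 2015 → May 6 2015.
June 2015: Jun 6 2015.

Jun 6 2015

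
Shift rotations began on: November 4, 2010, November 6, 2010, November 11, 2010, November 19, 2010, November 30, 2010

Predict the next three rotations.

Gaps: 2, 5, 8, 11 days — each gap is 3 larger than the previous one.
Next gap: 14 days. November 30, 2010 + 14 days = December 14, 2010.
Next gap: 17 days. December 14, 2010 + 17 days = December 31, 2010.
Next gap: 20 days. December 31, 2010 + 20 days = January 20, 2011.

December 14, 2010; December 31, 2010; January 20, 2011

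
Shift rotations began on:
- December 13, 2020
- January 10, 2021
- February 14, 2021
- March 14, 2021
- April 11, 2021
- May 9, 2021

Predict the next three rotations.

June 13, 2021; July 11, 2021; August 8, 2021

Gaps: 28, 35, 28, 28, 28 days — a mix of 28 and 35. Every date is a Sunday.
Each is the 2nd Sunday of its month.
2nd Sunday of June 2021: June 13, 2021.
2nd Sunday of July 2021: July 11, 2021.
August 2021 — 2nd Sunday is August 8, 2021.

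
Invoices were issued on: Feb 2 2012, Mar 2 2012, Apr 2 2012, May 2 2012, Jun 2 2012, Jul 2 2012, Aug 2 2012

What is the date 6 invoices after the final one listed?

Feb 2 2013

Each date is the 2nd; the gaps (29, 31, 30, 31, 30, 31) track the month lengths.
The rule is the 2nd of each month.
Next: September 2012 → Sep 2 2012.
Next: October 2012 → Oct 2 2012.
Next: November 2012 → Nov 2 2012.
December 2012: Dec 2 2012.
Next: January 2013 → Jan 2 2013.
Next: February 2013 → Feb 2 2013.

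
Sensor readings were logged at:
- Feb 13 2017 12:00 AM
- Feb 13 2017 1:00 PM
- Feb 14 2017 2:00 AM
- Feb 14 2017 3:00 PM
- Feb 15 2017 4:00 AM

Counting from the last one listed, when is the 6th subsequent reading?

Feb 18 2017 10:00 AM

Gaps: 13, 13, 13, 13 hours — each event is 13 hours after the previous one.
Feb 15 2017 4:00 AM + 13 h = Feb 15 2017 5:00 PM.
Feb 15 2017 5:00 PM + 13 h = Feb 16 2017 6:00 AM.
Feb 16 2017 6:00 AM + 13 h = Feb 16 2017 7:00 PM.
Feb 16 2017 7:00 PM + 13 h = Feb 17 2017 8:00 AM.
Feb 17 2017 8:00 AM + 13 h = Feb 17 2017 9:00 PM.
Feb 17 2017 9:00 PM + 13 h = Feb 18 2017 10:00 AM.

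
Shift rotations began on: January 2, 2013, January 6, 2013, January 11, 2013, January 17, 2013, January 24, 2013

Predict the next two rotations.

February 1, 2013; February 10, 2013

The spacing grows by 1 each time: 4, 5, 6, 7 days.
Next gap: 8 days. January 24, 2013 + 8 days = February 1, 2013.
Next gap: 9 days. February 1, 2013 + 9 days = February 10, 2013.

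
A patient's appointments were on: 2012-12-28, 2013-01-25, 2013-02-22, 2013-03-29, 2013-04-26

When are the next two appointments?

2013-05-31, 2013-06-28

These are Fridays with 28, 28, 35, 28-day gaps.
Each is the final Friday of its month — 2013-03-29 is past the 28th, so '4th Friday' doesn't fit.
May 2013 ends with Friday 2013-05-31.
Last Friday of June 2013: 2013-06-28.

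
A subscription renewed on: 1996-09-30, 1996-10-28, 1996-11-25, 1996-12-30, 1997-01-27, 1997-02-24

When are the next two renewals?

Every date is a Monday; gaps 28, 28, 35, 28, 28 days.
Each is the last Monday of its month (at least one falls on the 29th or later, ruling out '4th Monday').
Last Monday of March 1997: 1997-03-31.
Last Monday of April 1997: 1997-04-28.

1997-03-31, 1997-04-28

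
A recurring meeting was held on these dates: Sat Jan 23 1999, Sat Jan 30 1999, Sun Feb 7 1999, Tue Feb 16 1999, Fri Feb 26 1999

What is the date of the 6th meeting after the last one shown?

The spacing grows by 1 each time: 7, 8, 9, 10 days.
Next gap: 11 days. Fri Feb 26 1999 + 11 days = Tue Mar 9 1999.
Next gap: 12 days. Tue Mar 9 1999 + 12 days = Sun Mar 21 1999.
Next gap: 13 days. Sun Mar 21 1999 + 13 days = Sat Apr 3 1999.
Next gap: 14 days. Sat Apr 3 1999 + 14 days = Sat Apr 17 1999.
Next gap: 15 days. Sat Apr 17 1999 + 15 days = Sun May 2 1999.
Next gap: 16 days. Sun May 2 1999 + 16 days = Tue May 18 1999.

Tue May 18 1999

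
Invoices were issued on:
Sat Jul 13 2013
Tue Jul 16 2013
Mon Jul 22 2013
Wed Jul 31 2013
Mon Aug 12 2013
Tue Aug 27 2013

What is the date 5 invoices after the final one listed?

The spacing grows by 3 each time: 3, 6, 9, 12, 15 days.
Next gap: 18 days. Tue Aug 27 2013 + 18 days = Sat Sep 14 2013.
Next gap: 21 days. Sat Sep 14 2013 + 21 days = Sat Oct 5 2013.
Next gap: 24 days. Sat Oct 5 2013 + 24 days = Tue Oct 29 2013.
Next gap: 27 days. Tue Oct 29 2013 + 27 days = Mon Nov 25 2013.
Next gap: 30 days. Mon Nov 25 2013 + 30 days = Wed Dec 25 2013.

Wed Dec 25 2013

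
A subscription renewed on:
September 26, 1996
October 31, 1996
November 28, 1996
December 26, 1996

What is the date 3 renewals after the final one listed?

March 27, 1997

All Thursdays; the gaps (35, 28, 28) vary with month length.
This is the last Thursday of each month.
Last Thursday of January 1997: January 30, 1997.
February 1997 ends with Thursday February 27, 1997.
Last Thursday of March 1997: March 27, 1997.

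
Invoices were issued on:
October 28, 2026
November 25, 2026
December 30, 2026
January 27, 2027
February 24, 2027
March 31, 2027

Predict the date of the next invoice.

April 28, 2027

Every date is a Wednesday; gaps 28, 35, 28, 28, 35 days.
Each is the last Wednesday of its month (at least one falls on the 29th or later, ruling out '4th Wednesday').
Last Wednesday of April 2027: April 28, 2027.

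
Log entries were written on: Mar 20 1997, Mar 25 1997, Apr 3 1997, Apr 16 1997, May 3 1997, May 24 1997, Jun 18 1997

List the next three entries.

Gaps: 5, 9, 13, 17, 21, 25 days — each gap is 4 larger than the previous one.
Next gap: 29 days. Jun 18 1997 + 29 days = Jul 17 1997.
Next gap: 33 days. Jul 17 1997 + 33 days = Aug 19 1997.
Next gap: 37 days. Aug 19 1997 + 37 days = Sep 25 1997.

Jul 17 1997, Aug 19 1997, Sep 25 1997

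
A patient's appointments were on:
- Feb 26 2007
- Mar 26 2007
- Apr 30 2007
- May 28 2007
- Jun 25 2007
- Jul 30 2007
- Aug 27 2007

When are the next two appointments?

Sep 24 2007, Oct 29 2007

These are Mondays with 28, 35, 28, 28, 35, 28-day gaps.
Each is the final Monday of its month — Apr 30 2007 is past the 28th, so '4th Monday' doesn't fit.
September 2007 ends with Monday Sep 24 2007.
Last Monday of October 2007: Oct 29 2007.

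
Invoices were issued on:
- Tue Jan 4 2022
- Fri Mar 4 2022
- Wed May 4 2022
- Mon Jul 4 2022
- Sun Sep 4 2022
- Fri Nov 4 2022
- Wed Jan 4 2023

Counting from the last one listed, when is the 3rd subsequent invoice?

Each date is the 4th; the gaps (59, 61, 61, 62, 61, 61) track the month lengths.
The rule is the 4th of every 2 months.
Next: March 2023 → Sat Mar 4 2023.
Next: May 2023 → Thu May 4 2023.
Next: July 2023 → Tue Jul 4 2023.

Tue Jul 4 2023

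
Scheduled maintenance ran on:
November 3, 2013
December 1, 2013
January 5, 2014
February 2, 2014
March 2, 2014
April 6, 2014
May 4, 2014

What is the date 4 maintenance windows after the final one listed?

September 7, 2014

All dates are Sundays, 28, 35, 28, 28, 35, 28 days apart.
Specifically, the 1st Sunday of each month.
June 2014 — 1st Sunday is June 1, 2014.
1st Sunday of July 2014: July 6, 2014.
August 2014 — 1st Sunday is August 3, 2014.
September 2014 — 1st Sunday is September 7, 2014.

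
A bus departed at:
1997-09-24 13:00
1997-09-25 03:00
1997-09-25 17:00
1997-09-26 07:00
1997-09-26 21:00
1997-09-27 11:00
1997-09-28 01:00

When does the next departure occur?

1997-09-28 15:00

The interval is a steady 14 hours (14, 14, 14, 14, 14, 14).
1997-09-28 01:00 + 14 h = 1997-09-28 15:00.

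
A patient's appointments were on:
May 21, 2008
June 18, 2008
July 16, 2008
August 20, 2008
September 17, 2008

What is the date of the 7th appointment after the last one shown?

All dates are Wednesdays, 28, 28, 35, 28 days apart.
Specifically, the 3rd Wednesday of each month.
3rd Wednesday of October 2008: October 15, 2008.
3rd Wednesday of November 2008: November 19, 2008.
3rd Wednesday of December 2008: December 17, 2008.
3rd Wednesday of January 2009: January 21, 2009.
February 2009 — 3rd Wednesday is February 18, 2009.
3rd Wednesday of March 2009: March 18, 2009.
3rd Wednesday of April 2009: April 15, 2009.

April 15, 2009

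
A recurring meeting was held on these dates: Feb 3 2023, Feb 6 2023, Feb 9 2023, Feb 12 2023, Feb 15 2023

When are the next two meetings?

Feb 18 2023, Feb 21 2023

The spacing is 3, 3, 3, 3 days — always 3 days.
Feb 15 2023 + 3 days = Feb 18 2023.
Feb 18 2023 + 3 days = Feb 21 2023.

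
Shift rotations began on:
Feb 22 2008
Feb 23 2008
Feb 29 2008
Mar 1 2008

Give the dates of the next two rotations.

Gaps: 1, 6, 1 days — not constant, but cyclic with period 2.
The events fall on every Friday and Saturday.
The following Friday is Mar 7 2008.
Next Saturday: Mar 8 2008.

Mar 7 2008, Mar 8 2008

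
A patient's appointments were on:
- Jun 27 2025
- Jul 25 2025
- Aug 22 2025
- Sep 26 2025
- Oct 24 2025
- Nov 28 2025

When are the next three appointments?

Dec 26 2025, Jan 23 2026, Feb 27 2026

These are Fridays at 28- or 35-day spacing (28, 28, 35, 28, 35).
The pattern: 4th Friday of the month.
December 2025 — 4th Friday is Dec 26 2025.
4th Friday of January 2026: Jan 23 2026.
4th Friday of February 2026: Feb 27 2026.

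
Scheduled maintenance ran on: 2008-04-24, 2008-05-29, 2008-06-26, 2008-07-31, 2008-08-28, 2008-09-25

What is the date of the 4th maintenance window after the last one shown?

2009-01-29

Every date is a Thursday; gaps 35, 28, 35, 28, 28 days.
Each is the last Thursday of its month (at least one falls on the 29th or later, ruling out '4th Thursday').
Last Thursday of October 2008: 2008-10-30.
November 2008 ends with Thursday 2008-11-27.
December 2008 ends with Thursday 2008-12-25.
Last Thursday of January 2009: 2009-01-29.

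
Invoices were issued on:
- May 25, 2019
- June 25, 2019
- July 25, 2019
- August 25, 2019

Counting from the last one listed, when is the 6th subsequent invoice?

The day-of-month is always 25 (31, 30, 31 days between events).
So this recurs on the 25th of each month.
September 2019: September 25, 2019.
Next: October 2019 → October 25, 2019.
November 2019: November 25, 2019.
Next: December 2019 → December 25, 2019.
January 2020: January 25, 2020.
Next: February 2020 → February 25, 2020.

February 25, 2020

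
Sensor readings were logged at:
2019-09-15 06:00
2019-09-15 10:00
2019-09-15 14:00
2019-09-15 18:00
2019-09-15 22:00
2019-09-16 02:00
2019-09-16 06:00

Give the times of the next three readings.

2019-09-16 10:00, 2019-09-16 14:00, 2019-09-16 18:00

Spacing: 4, 4, 4, 4, 4, 4 h — constant 4 h.
2019-09-16 06:00 + 4 h = 2019-09-16 10:00.
2019-09-16 10:00 + 4 h = 2019-09-16 14:00.
2019-09-16 14:00 + 4 h = 2019-09-16 18:00.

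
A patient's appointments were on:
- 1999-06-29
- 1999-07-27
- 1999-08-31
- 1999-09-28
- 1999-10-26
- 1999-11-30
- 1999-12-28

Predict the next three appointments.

All Tuesdays; the gaps (28, 35, 28, 28, 35, 28) vary with month length.
This is the last Tuesday of each month.
Last Tuesday of January 2000: 2000-01-25.
February 2000 ends with Tuesday 2000-02-29.
Last Tuesday of March 2000: 2000-03-28.

2000-01-25, 2000-02-29, 2000-03-28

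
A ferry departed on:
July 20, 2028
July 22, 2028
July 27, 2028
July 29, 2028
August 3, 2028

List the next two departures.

August 5, 2028; August 10, 2028

Every event lands on a Thursday or Saturday (gaps cycle 2, 5, 2, 5).
So the schedule is: every Thursday and Saturday.
The following Saturday is August 5, 2028.
Next Thursday: August 10, 2028.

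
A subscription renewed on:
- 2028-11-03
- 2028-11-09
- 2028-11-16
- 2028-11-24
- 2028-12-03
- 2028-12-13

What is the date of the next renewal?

2028-12-24

The spacing grows by 1 each time: 6, 7, 8, 9, 10 days.
Next gap: 11 days. 2028-12-13 + 11 days = 2028-12-24.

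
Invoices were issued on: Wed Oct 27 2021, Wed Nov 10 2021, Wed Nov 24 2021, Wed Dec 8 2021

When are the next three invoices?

Every event comes 14 days after the last (14, 14, 14).
Wed Dec 8 2021 + 14 days = Wed Dec 22 2021.
Wed Dec 22 2021 + 14 days = Wed Jan 5 2022.
Wed Jan 5 2022 + 14 days = Wed Jan 19 2022.

Wed Dec 22 2021, Wed Jan 5 2022, Wed Jan 19 2022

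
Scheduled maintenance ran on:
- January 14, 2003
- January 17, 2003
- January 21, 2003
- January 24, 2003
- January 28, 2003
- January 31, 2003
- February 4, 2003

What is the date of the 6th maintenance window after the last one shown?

February 25, 2003

Every event lands on a Tuesday or Friday (gaps cycle 3, 4, 3, 4, 3, 4).
So the schedule is: every Tuesday and Friday.
The following Friday is February 7, 2003.
The following Tuesday is February 11, 2003.
The following Friday is February 14, 2003.
The following Tuesday is February 18, 2003.
The following Friday is February 21, 2003.
Next Tuesday: February 25, 2003.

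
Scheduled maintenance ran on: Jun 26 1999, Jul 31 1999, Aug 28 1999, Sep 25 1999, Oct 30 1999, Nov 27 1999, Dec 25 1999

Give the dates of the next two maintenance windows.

All Saturdays; the gaps (35, 28, 28, 35, 28, 28) vary with month length.
This is the last Saturday of each month.
Last Saturday of January 2000: Jan 29 2000.
February 2000 ends with Saturday Feb 26 2000.

Jan 29 2000, Feb 26 2000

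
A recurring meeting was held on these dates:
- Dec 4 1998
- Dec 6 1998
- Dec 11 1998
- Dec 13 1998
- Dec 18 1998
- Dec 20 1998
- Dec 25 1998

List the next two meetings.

Gaps: 2, 5, 2, 5, 2, 5 days — not constant, but cyclic with period 2.
The events fall on every Friday and Sunday.
The following Sunday is Dec 27 1998.
Next Friday: Jan 1 1999.

Dec 27 1998, Jan 1 1999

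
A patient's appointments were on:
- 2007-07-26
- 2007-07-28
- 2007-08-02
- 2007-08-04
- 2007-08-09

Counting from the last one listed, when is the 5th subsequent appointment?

2007-08-25

Every event lands on a Thursday or Saturday (gaps cycle 2, 5, 2, 5).
So the schedule is: every Thursday and Saturday.
Next Saturday: 2007-08-11.
The following Thursday is 2007-08-16.
Next Saturday: 2007-08-18.
Next Thursday: 2007-08-23.
The following Saturday is 2007-08-25.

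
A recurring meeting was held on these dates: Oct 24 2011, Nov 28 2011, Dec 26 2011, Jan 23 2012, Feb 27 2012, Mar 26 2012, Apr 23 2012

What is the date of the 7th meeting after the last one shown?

These are Mondays at 28- or 35-day spacing (35, 28, 28, 35, 28, 28).
The pattern: 4th Monday of the month.
4th Monday of May 2012: May 28 2012.
4th Monday of June 2012: Jun 25 2012.
4th Monday of July 2012: Jul 23 2012.
August 2012 — 4th Monday is Aug 27 2012.
September 2012 — 4th Monday is Sep 24 2012.
4th Monday of October 2012: Oct 22 2012.
4th Monday of November 2012: Nov 26 2012.

Nov 26 2012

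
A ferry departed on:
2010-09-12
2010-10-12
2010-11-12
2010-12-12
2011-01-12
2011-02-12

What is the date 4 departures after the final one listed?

Each date is the 12th; the gaps (30, 31, 30, 31, 31) track the month lengths.
The rule is the 12th of each month.
March 2011: 2011-03-12.
April 2011: 2011-04-12.
Next: May 2011 → 2011-05-12.
June 2011: 2011-06-12.

2011-06-12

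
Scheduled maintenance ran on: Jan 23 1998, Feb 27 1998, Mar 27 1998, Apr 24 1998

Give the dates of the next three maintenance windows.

May 22 1998, Jun 26 1998, Jul 24 1998

These are Fridays at 28- or 35-day spacing (35, 28, 28).
The pattern: 4th Friday of the month.
May 1998 — 4th Friday is May 22 1998.
June 1998 — 4th Friday is Jun 26 1998.
4th Friday of July 1998: Jul 24 1998.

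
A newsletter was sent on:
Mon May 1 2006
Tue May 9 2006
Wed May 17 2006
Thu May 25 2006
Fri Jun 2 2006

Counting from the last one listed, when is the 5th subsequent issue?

Wed Jul 12 2006

The spacing is 8, 8, 8, 8 days — always 8 days.
Fri Jun 2 2006 + 8 days = Sat Jun 10 2006.
Sat Jun 10 2006 + 8 days = Sun Jun 18 2006.
Sun Jun 18 2006 + 8 days = Mon Jun 26 2006.
Mon Jun 26 2006 + 8 days = Tue Jul 4 2006.
Tue Jul 4 2006 + 8 days = Wed Jul 12 2006.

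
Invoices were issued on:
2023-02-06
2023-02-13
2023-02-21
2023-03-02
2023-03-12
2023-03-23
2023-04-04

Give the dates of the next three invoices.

2023-04-17, 2023-05-01, 2023-05-16

Gaps: 7, 8, 9, 10, 11, 12 days — each gap is 1 larger than the previous one.
Next gap: 13 days. 2023-04-04 + 13 days = 2023-04-17.
Next gap: 14 days. 2023-04-17 + 14 days = 2023-05-01.
Next gap: 15 days. 2023-05-01 + 15 days = 2023-05-16.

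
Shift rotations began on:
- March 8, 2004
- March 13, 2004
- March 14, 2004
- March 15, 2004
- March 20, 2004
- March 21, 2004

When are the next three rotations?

March 22, 2004; March 27, 2004; March 28, 2004

Gaps: 5, 1, 1, 5, 1 days — not constant, but cyclic with period 3.
The events fall on every Monday, Saturday and Sunday.
The following Monday is March 22, 2004.
The following Saturday is March 27, 2004.
The following Sunday is March 28, 2004.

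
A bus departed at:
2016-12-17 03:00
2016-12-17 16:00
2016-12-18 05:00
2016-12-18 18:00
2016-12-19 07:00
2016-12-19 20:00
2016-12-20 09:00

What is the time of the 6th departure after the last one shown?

Gaps: 13, 13, 13, 13, 13, 13 hours — each event is 13 hours after the previous one.
2016-12-20 09:00 + 13 h = 2016-12-20 22:00.
2016-12-20 22:00 + 13 h = 2016-12-21 11:00.
2016-12-21 11:00 + 13 h = 2016-12-22 00:00.
2016-12-22 00:00 + 13 h = 2016-12-22 13:00.
2016-12-22 13:00 + 13 h = 2016-12-23 02:00.
2016-12-23 02:00 + 13 h = 2016-12-23 15:00.

2016-12-23 15:00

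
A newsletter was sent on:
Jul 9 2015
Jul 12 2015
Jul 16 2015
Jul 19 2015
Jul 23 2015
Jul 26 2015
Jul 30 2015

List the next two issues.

Every event lands on a Thursday or Sunday (gaps cycle 3, 4, 3, 4, 3, 4).
So the schedule is: every Thursday and Sunday.
Next Sunday: Aug 2 2015.
Next Thursday: Aug 6 2015.

Aug 2 2015, Aug 6 2015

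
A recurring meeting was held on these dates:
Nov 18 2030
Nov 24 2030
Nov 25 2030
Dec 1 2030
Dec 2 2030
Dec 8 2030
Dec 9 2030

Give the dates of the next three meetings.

The gap pattern 6, 1, 6, 1, 6, 1 repeats every 2 events.
These are the Mondays and Sundays of each week.
The following Sunday is Dec 15 2030.
Next Monday: Dec 16 2030.
The following Sunday is Dec 22 2030.

Dec 15 2030, Dec 16 2030, Dec 22 2030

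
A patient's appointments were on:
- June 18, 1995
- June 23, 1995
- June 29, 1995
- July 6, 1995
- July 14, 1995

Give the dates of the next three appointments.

July 23, 1995; August 2, 1995; August 13, 1995

Intervals are 5, 6, 7, 8 days — an arithmetic progression with common difference 1.
Next gap: 9 days. July 14, 1995 + 9 days = July 23, 1995.
Next gap: 10 days. July 23, 1995 + 10 days = August 2, 1995.
Next gap: 11 days. August 2, 1995 + 11 days = August 13, 1995.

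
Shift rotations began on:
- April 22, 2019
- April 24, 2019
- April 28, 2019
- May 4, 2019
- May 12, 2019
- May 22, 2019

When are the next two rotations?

June 3, 2019; June 17, 2019

Gaps: 2, 4, 6, 8, 10 days — each gap is 2 larger than the previous one.
Next gap: 12 days. May 22, 2019 + 12 days = June 3, 2019.
Next gap: 14 days. June 3, 2019 + 14 days = June 17, 2019.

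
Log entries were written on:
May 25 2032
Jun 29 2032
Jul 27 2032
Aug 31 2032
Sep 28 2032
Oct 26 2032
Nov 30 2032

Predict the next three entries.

Dec 28 2032, Jan 25 2033, Feb 22 2033

These are Tuesdays with 35, 28, 35, 28, 28, 35-day gaps.
Each is the final Tuesday of its month — Jun 29 2032 is past the 28th, so '4th Tuesday' doesn't fit.
December 2032 ends with Tuesday Dec 28 2032.
Last Tuesday of January 2033: Jan 25 2033.
Last Tuesday of February 2033: Feb 22 2033.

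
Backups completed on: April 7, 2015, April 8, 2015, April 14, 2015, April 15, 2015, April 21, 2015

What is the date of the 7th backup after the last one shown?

Gaps: 1, 6, 1, 6 days — not constant, but cyclic with period 2.
The events fall on every Tuesday and Wednesday.
Next Wednesday: April 22, 2015.
The following Tuesday is April 28, 2015.
Next Wednesday: April 29, 2015.
The following Tuesday is May 5, 2015.
The following Wednesday is May 6, 2015.
Next Tuesday: May 12, 2015.
Next Wednesday: May 13, 2015.

May 13, 2015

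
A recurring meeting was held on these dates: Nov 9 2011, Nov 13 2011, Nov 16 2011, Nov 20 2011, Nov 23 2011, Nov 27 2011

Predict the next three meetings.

Nov 30 2011, Dec 4 2011, Dec 7 2011

Every event lands on a Wednesday or Sunday (gaps cycle 4, 3, 4, 3, 4).
So the schedule is: every Wednesday and Sunday.
Next Wednesday: Nov 30 2011.
Next Sunday: Dec 4 2011.
Next Wednesday: Dec 7 2011.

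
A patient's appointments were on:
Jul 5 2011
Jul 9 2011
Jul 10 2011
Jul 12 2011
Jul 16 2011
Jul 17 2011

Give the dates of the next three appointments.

Jul 19 2011, Jul 23 2011, Jul 24 2011

Every event lands on a Tuesday or Saturday or Sunday (gaps cycle 4, 1, 2, 4, 1).
So the schedule is: every Tuesday, Saturday and Sunday.
Next Tuesday: Jul 19 2011.
The following Saturday is Jul 23 2011.
The following Sunday is Jul 24 2011.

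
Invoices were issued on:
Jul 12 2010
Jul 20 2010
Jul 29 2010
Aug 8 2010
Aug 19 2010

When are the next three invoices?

Aug 31 2010, Sep 13 2010, Sep 27 2010

Intervals are 8, 9, 10, 11 days — an arithmetic progression with common difference 1.
Next gap: 12 days. Aug 19 2010 + 12 days = Aug 31 2010.
Next gap: 13 days. Aug 31 2010 + 13 days = Sep 13 2010.
Next gap: 14 days. Sep 13 2010 + 14 days = Sep 27 2010.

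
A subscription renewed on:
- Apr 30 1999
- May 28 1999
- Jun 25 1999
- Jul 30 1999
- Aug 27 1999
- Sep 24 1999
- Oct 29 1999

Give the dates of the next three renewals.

Nov 26 1999, Dec 31 1999, Jan 28 2000

These are Fridays with 28, 28, 35, 28, 28, 35-day gaps.
Each is the final Friday of its month — Apr 30 1999 is past the 28th, so '4th Friday' doesn't fit.
November 1999 ends with Friday Nov 26 1999.
December 1999 ends with Friday Dec 31 1999.
Last Friday of January 2000: Jan 28 2000.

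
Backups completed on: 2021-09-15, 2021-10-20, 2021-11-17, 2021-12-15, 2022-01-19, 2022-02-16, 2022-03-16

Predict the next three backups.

2022-04-20, 2022-05-18, 2022-06-15

These are Wednesdays at 28- or 35-day spacing (35, 28, 28, 35, 28, 28).
The pattern: 3rd Wednesday of the month.
April 2022 — 3rd Wednesday is 2022-04-20.
May 2022 — 3rd Wednesday is 2022-05-18.
3rd Wednesday of June 2022: 2022-06-15.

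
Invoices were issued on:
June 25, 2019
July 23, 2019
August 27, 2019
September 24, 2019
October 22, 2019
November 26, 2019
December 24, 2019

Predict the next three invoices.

These are Tuesdays at 28- or 35-day spacing (28, 35, 28, 28, 35, 28).
The pattern: 4th Tuesday of the month.
January 2020 — 4th Tuesday is January 28, 2020.
February 2020 — 4th Tuesday is February 25, 2020.
4th Tuesday of March 2020: March 24, 2020.

January 28, 2020; February 25, 2020; March 24, 2020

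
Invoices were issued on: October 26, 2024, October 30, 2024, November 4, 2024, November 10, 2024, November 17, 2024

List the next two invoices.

November 25, 2024; December 4, 2024

The spacing grows by 1 each time: 4, 5, 6, 7 days.
Next gap: 8 days. November 17, 2024 + 8 days = November 25, 2024.
Next gap: 9 days. November 25, 2024 + 9 days = December 4, 2024.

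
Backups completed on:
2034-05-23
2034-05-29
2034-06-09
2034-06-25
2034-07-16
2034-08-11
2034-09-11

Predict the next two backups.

2034-10-17, 2034-11-27

Gaps: 6, 11, 16, 21, 26, 31 days — each gap is 5 larger than the previous one.
Next gap: 36 days. 2034-09-11 + 36 days = 2034-10-17.
Next gap: 41 days. 2034-10-17 + 41 days = 2034-11-27.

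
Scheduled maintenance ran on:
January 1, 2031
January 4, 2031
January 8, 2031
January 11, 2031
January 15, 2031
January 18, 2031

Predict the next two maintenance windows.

January 22, 2031; January 25, 2031

Gaps: 3, 4, 3, 4, 3 days — not constant, but cyclic with period 2.
The events fall on every Wednesday and Saturday.
Next Wednesday: January 22, 2031.
Next Saturday: January 25, 2031.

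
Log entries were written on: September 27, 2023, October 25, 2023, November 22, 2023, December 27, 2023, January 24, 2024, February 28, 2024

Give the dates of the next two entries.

These are Wednesdays at 28- or 35-day spacing (28, 28, 35, 28, 35).
The pattern: 4th Wednesday of the month.
March 2024 — 4th Wednesday is March 27, 2024.
April 2024 — 4th Wednesday is April 24, 2024.

March 27, 2024; April 24, 2024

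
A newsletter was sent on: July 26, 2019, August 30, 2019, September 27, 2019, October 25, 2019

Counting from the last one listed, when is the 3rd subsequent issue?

These are Fridays with 35, 28, 28-day gaps.
Each is the final Friday of its month — August 30, 2019 is past the 28th, so '4th Friday' doesn't fit.
Last Friday of November 2019: November 29, 2019.
Last Friday of December 2019: December 27, 2019.
January 2020 ends with Friday January 31, 2020.

January 31, 2020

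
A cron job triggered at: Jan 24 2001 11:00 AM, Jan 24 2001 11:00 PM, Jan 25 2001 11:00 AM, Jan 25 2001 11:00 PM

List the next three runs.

The interval is a steady 12 hours (12, 12, 12).
Jan 25 2001 11:00 PM + 12 h = Jan 26 2001 11:00 AM.
Jan 26 2001 11:00 AM + 12 h = Jan 26 2001 11:00 PM.
Jan 26 2001 11:00 PM + 12 h = Jan 27 2001 11:00 AM.

Jan 26 2001 11:00 AM, Jan 26 2001 11:00 PM, Jan 27 2001 11:00 AM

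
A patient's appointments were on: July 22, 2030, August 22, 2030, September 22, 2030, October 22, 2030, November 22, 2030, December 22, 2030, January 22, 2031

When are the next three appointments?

The day-of-month is always 22 (31, 31, 30, 31, 30, 31 days between events).
So this recurs on the 22nd of each month.
February 2031: February 22, 2031.
Next: March 2031 → March 22, 2031.
April 2031: April 22, 2031.

February 22, 2031; March 22, 2031; April 22, 2031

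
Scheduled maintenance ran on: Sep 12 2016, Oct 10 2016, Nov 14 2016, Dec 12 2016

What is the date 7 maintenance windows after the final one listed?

Gaps: 28, 35, 28 days — a mix of 28 and 35. Every date is a Monday.
Each is the 2nd Monday of its month.
January 2017 — 2nd Monday is Jan 9 2017.
February 2017 — 2nd Monday is Feb 13 2017.
2nd Monday of March 2017: Mar 13 2017.
April 2017 — 2nd Monday is Apr 10 2017.
May 2017 — 2nd Monday is May 8 2017.
June 2017 — 2nd Monday is Jun 12 2017.
2nd Monday of July 2017: Jul 10 2017.

Jul 10 2017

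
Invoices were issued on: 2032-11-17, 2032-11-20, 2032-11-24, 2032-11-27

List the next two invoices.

The gap pattern 3, 4, 3 repeats every 2 events.
These are the Wednesdays and Saturdays of each week.
The following Wednesday is 2032-12-01.
Next Saturday: 2032-12-04.

2032-12-01, 2032-12-04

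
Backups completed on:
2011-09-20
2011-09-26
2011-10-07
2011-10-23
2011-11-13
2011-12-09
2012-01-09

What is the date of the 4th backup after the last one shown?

2012-07-01

The spacing grows by 5 each time: 6, 11, 16, 21, 26, 31 days.
Next gap: 36 days. 2012-01-09 + 36 days = 2012-02-14.
Next gap: 41 days. 2012-02-14 + 41 days = 2012-03-26.
Next gap: 46 days. 2012-03-26 + 46 days = 2012-05-11.
Next gap: 51 days. 2012-05-11 + 51 days = 2012-07-01.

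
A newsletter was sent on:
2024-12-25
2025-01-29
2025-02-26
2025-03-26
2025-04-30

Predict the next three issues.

2025-05-28, 2025-06-25, 2025-07-30

These are Wednesdays with 35, 28, 28, 35-day gaps.
Each is the final Wednesday of its month — 2025-01-29 is past the 28th, so '4th Wednesday' doesn't fit.
May 2025 ends with Wednesday 2025-05-28.
Last Wednesday of June 2025: 2025-06-25.
July 2025 ends with Wednesday 2025-07-30.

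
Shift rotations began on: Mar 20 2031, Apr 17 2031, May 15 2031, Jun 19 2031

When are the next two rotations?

All dates are Thursdays, 28, 28, 35 days apart.
Specifically, the 3rd Thursday of each month.
3rd Thursday of July 2031: Jul 17 2031.
3rd Thursday of August 2031: Aug 21 2031.

Jul 17 2031, Aug 21 2031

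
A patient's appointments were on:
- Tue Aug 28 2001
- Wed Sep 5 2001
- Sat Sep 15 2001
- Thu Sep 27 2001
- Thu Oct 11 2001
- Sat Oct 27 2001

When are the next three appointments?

Intervals are 8, 10, 12, 14, 16 days — an arithmetic progression with common difference 2.
Next gap: 18 days. Sat Oct 27 2001 + 18 days = Wed Nov 14 2001.
Next gap: 20 days. Wed Nov 14 2001 + 20 days = Tue Dec 4 2001.
Next gap: 22 days. Tue Dec 4 2001 + 22 days = Wed Dec 26 2001.

Wed Nov 14 2001, Tue Dec 4 2001, Wed Dec 26 2001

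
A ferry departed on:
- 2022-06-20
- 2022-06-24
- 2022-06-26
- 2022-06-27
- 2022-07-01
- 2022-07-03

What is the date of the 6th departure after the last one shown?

2022-07-17

Every event lands on a Monday or Friday or Sunday (gaps cycle 4, 2, 1, 4, 2).
So the schedule is: every Monday, Friday and Sunday.
Next Monday: 2022-07-04.
Next Friday: 2022-07-08.
Next Sunday: 2022-07-10.
The following Monday is 2022-07-11.
Next Friday: 2022-07-15.
Next Sunday: 2022-07-17.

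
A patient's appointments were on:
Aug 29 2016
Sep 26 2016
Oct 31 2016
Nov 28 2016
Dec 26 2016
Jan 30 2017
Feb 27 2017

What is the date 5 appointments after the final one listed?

These are Mondays with 28, 35, 28, 28, 35, 28-day gaps.
Each is the final Monday of its month — Aug 29 2016 is past the 28th, so '4th Monday' doesn't fit.
Last Monday of March 2017: Mar 27 2017.
April 2017 ends with Monday Apr 24 2017.
May 2017 ends with Monday May 29 2017.
June 2017 ends with Monday Jun 26 2017.
Last Monday of July 2017: Jul 31 2017.

Jul 31 2017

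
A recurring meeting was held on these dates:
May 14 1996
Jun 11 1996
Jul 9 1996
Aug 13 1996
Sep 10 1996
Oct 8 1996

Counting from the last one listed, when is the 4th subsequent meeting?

These are Tuesdays at 28- or 35-day spacing (28, 28, 35, 28, 28).
The pattern: 2nd Tuesday of the month.
November 1996 — 2nd Tuesday is Nov 12 1996.
December 1996 — 2nd Tuesday is Dec 10 1996.
January 1997 — 2nd Tuesday is Jan 14 1997.
February 1997 — 2nd Tuesday is Feb 11 1997.

Feb 11 1997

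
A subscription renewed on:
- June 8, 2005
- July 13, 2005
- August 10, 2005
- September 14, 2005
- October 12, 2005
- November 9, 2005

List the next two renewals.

These are Wednesdays at 28- or 35-day spacing (35, 28, 35, 28, 28).
The pattern: 2nd Wednesday of the month.
2nd Wednesday of December 2005: December 14, 2005.
January 2006 — 2nd Wednesday is January 11, 2006.

December 14, 2005; January 11, 2006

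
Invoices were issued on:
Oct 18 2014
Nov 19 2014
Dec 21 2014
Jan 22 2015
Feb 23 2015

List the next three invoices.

The spacing is 32, 32, 32, 32 days — always 32 days.
Feb 23 2015 + 32 days = Mar 27 2015.
Mar 27 2015 + 32 days = Apr 28 2015.
Apr 28 2015 + 32 days = May 30 2015.

Mar 27 2015, Apr 28 2015, May 30 2015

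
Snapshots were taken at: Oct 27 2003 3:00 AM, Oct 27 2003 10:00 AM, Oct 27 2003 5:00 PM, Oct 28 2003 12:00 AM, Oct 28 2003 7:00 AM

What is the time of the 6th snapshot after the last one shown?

Gaps: 7, 7, 7, 7 hours — each event is 7 hours after the previous one.
Oct 28 2003 7:00 AM + 7 h = Oct 28 2003 2:00 PM.
Oct 28 2003 2:00 PM + 7 h = Oct 28 2003 9:00 PM.
Oct 28 2003 9:00 PM + 7 h = Oct 29 2003 4:00 AM.
Oct 29 2003 4:00 AM + 7 h = Oct 29 2003 11:00 AM.
Oct 29 2003 11:00 AM + 7 h = Oct 29 2003 6:00 PM.
Oct 29 2003 6:00 PM + 7 h = Oct 30 2003 1:00 AM.

Oct 30 2003 1:00 AM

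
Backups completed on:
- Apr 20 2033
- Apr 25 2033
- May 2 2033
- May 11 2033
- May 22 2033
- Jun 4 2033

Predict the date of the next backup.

The spacing grows by 2 each time: 5, 7, 9, 11, 13 days.
Next gap: 15 days. Jun 4 2033 + 15 days = Jun 19 2033.

Jun 19 2033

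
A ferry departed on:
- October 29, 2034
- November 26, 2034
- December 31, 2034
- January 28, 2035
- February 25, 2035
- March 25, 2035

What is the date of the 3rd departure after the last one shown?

June 24, 2035

These are Sundays with 28, 35, 28, 28, 28-day gaps.
Each is the final Sunday of its month — October 29, 2034 is past the 28th, so '4th Sunday' doesn't fit.
April 2035 ends with Sunday April 29, 2035.
May 2035 ends with Sunday May 27, 2035.
Last Sunday of June 2035: June 24, 2035.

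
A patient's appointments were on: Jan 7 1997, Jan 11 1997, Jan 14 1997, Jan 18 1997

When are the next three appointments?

Jan 21 1997, Jan 25 1997, Jan 28 1997

Every event lands on a Tuesday or Saturday (gaps cycle 4, 3, 4).
So the schedule is: every Tuesday and Saturday.
Next Tuesday: Jan 21 1997.
Next Saturday: Jan 25 1997.
The following Tuesday is Jan 28 1997.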